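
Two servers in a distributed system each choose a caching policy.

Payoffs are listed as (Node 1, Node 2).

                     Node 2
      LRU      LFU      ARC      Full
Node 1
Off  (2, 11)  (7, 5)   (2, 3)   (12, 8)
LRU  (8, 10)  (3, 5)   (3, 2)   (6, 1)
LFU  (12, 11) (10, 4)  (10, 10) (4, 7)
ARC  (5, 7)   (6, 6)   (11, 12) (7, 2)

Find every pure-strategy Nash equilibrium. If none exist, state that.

Mark each player's best response to every combination of opponents' strategies; a profile where every player is best-responding is a pure Nash equilibrium.
Node 1 against LRU: payoffs 2, 8, 12, 5 → best response LFU.
Node 1 against LFU: payoffs 7, 3, 10, 6 → best response LFU.
Node 1 against ARC: payoffs 2, 3, 10, 11 → best response ARC.
Node 1 against Full: payoffs 12, 6, 4, 7 → best response Off.
Node 2 against Off: payoffs 11, 5, 3, 8 → best response LRU.
Node 2 against LRU: payoffs 10, 5, 2, 1 → best response LRU.
Node 2 against LFU: payoffs 11, 4, 10, 7 → best response LRU.
Node 2 against ARC: payoffs 7, 6, 12, 2 → best response ARC.
Mutual best responses: (LFU, LRU); (ARC, ARC).

Pure-strategy Nash equilibria: (LFU, LRU); (ARC, ARC)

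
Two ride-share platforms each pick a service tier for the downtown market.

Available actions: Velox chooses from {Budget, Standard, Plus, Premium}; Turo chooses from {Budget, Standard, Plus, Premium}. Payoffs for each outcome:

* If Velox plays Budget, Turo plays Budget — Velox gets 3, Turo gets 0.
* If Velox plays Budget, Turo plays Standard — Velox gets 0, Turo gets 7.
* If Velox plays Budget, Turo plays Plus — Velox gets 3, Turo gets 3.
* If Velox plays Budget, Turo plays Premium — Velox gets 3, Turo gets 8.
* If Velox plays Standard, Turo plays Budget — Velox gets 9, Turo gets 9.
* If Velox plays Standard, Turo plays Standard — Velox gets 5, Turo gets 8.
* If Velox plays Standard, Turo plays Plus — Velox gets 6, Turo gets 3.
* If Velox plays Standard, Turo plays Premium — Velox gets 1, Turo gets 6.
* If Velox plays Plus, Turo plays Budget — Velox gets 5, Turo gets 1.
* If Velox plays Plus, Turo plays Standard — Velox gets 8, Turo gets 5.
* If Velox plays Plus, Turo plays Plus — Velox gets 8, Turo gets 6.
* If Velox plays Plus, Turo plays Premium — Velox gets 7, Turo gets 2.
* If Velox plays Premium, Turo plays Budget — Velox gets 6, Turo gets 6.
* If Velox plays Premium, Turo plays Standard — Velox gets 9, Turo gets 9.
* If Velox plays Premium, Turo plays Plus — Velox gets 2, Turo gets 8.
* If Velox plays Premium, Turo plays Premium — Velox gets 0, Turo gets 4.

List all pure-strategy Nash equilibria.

Velox against Budget: payoffs 3, 9, 5, 6 → best response Standard.
Velox against Standard: payoffs 0, 5, 8, 9 → best response Premium.
Velox against Plus: payoffs 3, 6, 8, 2 → best response Plus.
Velox against Premium: payoffs 3, 1, 7, 0 → best response Plus.
Turo against Budget: payoffs 0, 7, 3, 8 → best response Premium.
Turo against Standard: payoffs 9, 8, 3, 6 → best response Budget.
Turo against Plus: payoffs 1, 5, 6, 2 → best response Plus.
Turo against Premium: payoffs 6, 9, 8, 4 → best response Standard.
Mutual best responses: (Standard, Budget); (Plus, Plus); (Premium, Standard).

(Standard, Budget) and (Plus, Plus) and (Premium, Standard)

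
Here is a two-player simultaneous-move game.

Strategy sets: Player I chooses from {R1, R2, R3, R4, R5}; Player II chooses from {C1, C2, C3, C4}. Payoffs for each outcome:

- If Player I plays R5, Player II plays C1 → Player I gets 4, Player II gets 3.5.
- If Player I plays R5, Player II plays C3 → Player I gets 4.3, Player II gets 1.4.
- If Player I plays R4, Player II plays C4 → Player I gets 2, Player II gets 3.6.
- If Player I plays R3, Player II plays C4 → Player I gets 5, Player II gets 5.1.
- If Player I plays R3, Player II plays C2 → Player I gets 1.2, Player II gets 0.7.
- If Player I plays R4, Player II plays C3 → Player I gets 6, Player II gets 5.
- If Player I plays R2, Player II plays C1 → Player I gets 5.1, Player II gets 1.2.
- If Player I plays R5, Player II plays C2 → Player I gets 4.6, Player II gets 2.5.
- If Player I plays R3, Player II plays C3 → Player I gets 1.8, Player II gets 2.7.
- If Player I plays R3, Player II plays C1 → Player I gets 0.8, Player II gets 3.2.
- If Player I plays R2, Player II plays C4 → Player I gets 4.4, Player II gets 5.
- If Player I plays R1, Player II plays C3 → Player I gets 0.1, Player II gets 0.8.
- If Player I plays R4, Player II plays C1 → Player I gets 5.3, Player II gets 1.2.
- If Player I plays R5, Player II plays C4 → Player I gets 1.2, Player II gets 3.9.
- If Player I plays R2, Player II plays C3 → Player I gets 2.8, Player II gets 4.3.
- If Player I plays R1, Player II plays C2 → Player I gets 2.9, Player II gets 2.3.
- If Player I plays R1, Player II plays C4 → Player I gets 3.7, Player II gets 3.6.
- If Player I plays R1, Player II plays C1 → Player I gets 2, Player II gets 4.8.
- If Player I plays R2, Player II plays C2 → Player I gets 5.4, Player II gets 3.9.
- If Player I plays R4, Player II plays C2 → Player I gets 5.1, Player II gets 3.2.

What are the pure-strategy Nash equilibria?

Check each profile: it is a Nash equilibrium iff no player can strictly gain by switching unilaterally.
(R1, C1): Player I can switch to R2 (2 → 5.1). Not NE.
(R1, C2): Player I can switch to R2 (2.9 → 5.4). Not NE.
(R1, C3): Player I can switch to R2 (0.1 → 2.8). Not NE.
(R1, C4): Player I can switch to R2 (3.7 → 4.4). Not NE.
(R2, C1): Player I can switch to R4 (5.1 → 5.3). Not NE.
(R2, C2): Player II can switch to C3 (3.9 → 4.3). Not NE.
(R2, C3): Player I can switch to R4 (2.8 → 6). Not NE.
(R2, C4): Player I can switch to R3 (4.4 → 5). Not NE.
(R3, C1): Player I can switch to R1 (0.8 → 2). Not NE.
(R3, C2): Player I can switch to R1 (1.2 → 2.9). Not NE.
(R3, C3): Player I can switch to R2 (1.8 → 2.8). Not NE.
(R3, C4): Player I gets 5, best alternative 4.4; Player II gets 5.1, best alternative 3.2. No profitable deviation — NE.
(R4, C1): Player II can switch to C2 (1.2 → 3.2). Not NE.
(R4, C3): Player I gets 6, best alternative 4.3; Player II gets 5, best alternative 3.6. No profitable deviation — NE.
(The remaining 6 profiles each have a profitable deviation by the same check.)

The pure Nash equilibria are (R3, C4); (R4, C3).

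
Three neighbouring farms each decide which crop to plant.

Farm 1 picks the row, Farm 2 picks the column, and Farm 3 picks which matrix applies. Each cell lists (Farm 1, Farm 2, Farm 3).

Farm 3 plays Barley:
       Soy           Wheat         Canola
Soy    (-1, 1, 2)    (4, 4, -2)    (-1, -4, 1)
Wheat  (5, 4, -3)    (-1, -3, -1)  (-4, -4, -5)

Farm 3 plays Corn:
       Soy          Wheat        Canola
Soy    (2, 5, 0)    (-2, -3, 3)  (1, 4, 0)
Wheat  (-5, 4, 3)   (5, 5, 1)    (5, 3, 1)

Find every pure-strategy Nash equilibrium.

Check each profile: it is a Nash equilibrium iff no player can strictly gain by switching unilaterally.
(Soy, Soy, Barley): Farm 1 can switch to Wheat (-1 → 5). Not NE.
(Soy, Soy, Corn): Farm 3 can switch to Barley (0 → 2). Not NE.
(Soy, Wheat, Barley): Farm 3 can switch to Corn (-2 → 3). Not NE.
(Soy, Wheat, Corn): Farm 1 can switch to Wheat (-2 → 5). Not NE.
(Soy, Canola, Barley): Farm 2 can switch to Soy (-4 → 1). Not NE.
(Soy, Canola, Corn): Farm 1 can switch to Wheat (1 → 5). Not NE.
(Wheat, Soy, Barley): Farm 3 can switch to Corn (-3 → 3). Not NE.
(Wheat, Soy, Corn): Farm 1 can switch to Soy (-5 → 2). Not NE.
(Wheat, Wheat, Corn): Farm 1 gets 5, best alternative -2; Farm 2 gets 5, best alternative 4; Farm 3 gets 1, best alternative -1. No profitable deviation — NE.
(The remaining 3 profiles each have a profitable deviation by the same check.)

(Wheat, Wheat, Corn)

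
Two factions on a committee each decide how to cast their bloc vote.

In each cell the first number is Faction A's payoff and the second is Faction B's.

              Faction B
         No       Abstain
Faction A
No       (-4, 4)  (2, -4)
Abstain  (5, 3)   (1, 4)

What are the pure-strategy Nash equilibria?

Faction A against No: payoffs -4, 5 → best response Abstain.
Faction A against Abstain: payoffs 2, 1 → best response No.
Faction B against No: payoffs 4, -4 → best response No.
Faction B against Abstain: payoffs 3, 4 → best response Abstain.
No profile is a mutual best response for all players.

This game has no pure Nash equilibrium.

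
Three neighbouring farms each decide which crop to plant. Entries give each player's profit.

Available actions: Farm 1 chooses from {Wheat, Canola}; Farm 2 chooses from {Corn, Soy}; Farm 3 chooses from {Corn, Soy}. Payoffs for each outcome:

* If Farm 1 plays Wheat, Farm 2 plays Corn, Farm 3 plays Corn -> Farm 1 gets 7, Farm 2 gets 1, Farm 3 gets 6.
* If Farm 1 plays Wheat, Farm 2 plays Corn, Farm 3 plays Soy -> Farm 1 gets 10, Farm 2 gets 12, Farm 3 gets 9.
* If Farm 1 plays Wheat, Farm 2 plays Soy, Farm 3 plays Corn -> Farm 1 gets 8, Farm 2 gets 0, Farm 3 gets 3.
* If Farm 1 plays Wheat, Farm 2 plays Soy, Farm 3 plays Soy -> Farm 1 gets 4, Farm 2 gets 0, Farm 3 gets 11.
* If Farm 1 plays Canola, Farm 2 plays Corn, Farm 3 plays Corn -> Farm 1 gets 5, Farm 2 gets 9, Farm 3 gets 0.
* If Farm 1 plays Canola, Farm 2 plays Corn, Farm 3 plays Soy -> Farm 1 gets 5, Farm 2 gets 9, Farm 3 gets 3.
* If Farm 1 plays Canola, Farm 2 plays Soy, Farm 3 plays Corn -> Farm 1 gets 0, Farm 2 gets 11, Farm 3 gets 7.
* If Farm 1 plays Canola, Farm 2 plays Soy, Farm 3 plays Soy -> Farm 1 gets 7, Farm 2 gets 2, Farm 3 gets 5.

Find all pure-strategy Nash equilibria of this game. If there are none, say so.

(Wheat, Corn, Corn): Farm 3 can switch to Soy (6 → 9). Not NE.
(Wheat, Corn, Soy): Farm 1 gets 10, best alternative 5; Farm 2 gets 12, best alternative 0; Farm 3 gets 9, best alternative 6. No profitable deviation — NE.
(Wheat, Soy, Corn): Farm 2 can switch to Corn (0 → 1). Not NE.
(Wheat, Soy, Soy): Farm 1 can switch to Canola (4 → 7). Not NE.
(Canola, Corn, Corn): Farm 1 can switch to Wheat (5 → 7). Not NE.
(Canola, Corn, Soy): Farm 1 can switch to Wheat (5 → 10). Not NE.
(Canola, Soy, Corn): Farm 1 can switch to Wheat (0 → 8). Not NE.
(Canola, Soy, Soy): Farm 2 can switch to Corn (2 → 9). Not NE.

Pure NE: (Wheat, Corn, Soy)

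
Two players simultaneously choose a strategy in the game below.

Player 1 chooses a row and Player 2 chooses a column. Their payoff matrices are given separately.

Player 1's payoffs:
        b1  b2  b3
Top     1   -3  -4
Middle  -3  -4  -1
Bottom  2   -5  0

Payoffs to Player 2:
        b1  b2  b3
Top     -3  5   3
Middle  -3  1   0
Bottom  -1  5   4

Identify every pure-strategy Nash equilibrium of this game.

(Top, b2)

For each strategy profile, look for a profitable unilateral deviation.
(Top, b1): Player 1 can switch to Bottom (1 → 2). Not NE.
(Top, b2): Player 1 gets -3, best alternative -4; Player 2 gets 5, best alternative 3. No profitable deviation — NE.
(Top, b3): Player 1 can switch to Middle (-4 → -1). Not NE.
(Middle, b1): Player 1 can switch to Top (-3 → 1). Not NE.
(Middle, b2): Player 1 can switch to Top (-4 → -3). Not NE.
(Middle, b3): Player 1 can switch to Bottom (-1 → 0). Not NE.
(Bottom, b1): Player 2 can switch to b2 (-1 → 5). Not NE.
(Bottom, b2): Player 1 can switch to Top (-5 → -3). Not NE.
(Bottom, b3): Player 2 can switch to b2 (4 → 5). Not NE.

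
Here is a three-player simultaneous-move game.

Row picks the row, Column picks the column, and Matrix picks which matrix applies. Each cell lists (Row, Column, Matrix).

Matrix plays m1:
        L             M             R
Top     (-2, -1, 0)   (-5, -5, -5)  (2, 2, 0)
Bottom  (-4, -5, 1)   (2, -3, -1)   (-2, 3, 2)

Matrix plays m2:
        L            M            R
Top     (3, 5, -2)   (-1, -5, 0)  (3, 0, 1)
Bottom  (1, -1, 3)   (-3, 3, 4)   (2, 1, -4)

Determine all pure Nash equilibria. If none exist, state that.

For each strategy profile, look for a profitable unilateral deviation.
(Top, L, m1): Column can switch to R (-1 → 2). Not NE.
(Top, L, m2): Matrix can switch to m1 (-2 → 0). Not NE.
(Top, M, m1): Row can switch to Bottom (-5 → 2). Not NE.
(Top, M, m2): Column can switch to L (-5 → 5). Not NE.
(Top, R, m1): Matrix can switch to m2 (0 → 1). Not NE.
(Top, R, m2): Column can switch to L (0 → 5). Not NE.
(Bottom, L, m1): Row can switch to Top (-4 → -2). Not NE.
(Bottom, L, m2): Row can switch to Top (1 → 3). Not NE.
(Bottom, M, m1): Column can switch to R (-3 → 3). Not NE.
(Bottom, M, m2): Row can switch to Top (-3 → -1). Not NE.
(The remaining 2 profiles each have a profitable deviation by the same check.)

No pure-strategy Nash equilibrium.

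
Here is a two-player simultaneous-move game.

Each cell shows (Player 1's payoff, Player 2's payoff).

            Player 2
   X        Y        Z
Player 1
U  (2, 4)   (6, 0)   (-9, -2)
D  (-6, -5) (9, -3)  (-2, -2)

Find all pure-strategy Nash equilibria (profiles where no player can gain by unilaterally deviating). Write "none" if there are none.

Player 1 against X: payoffs 2, -6 → best response U.
Player 1 against Y: payoffs 6, 9 → best response D.
Player 1 against Z: payoffs -9, -2 → best response D.
Player 2 against U: payoffs 4, 0, -2 → best response X.
Player 2 against D: payoffs -5, -3, -2 → best response Z.
Mutual best responses: (U, X); (D, Z).

The pure Nash equilibria are (U, X) and (D, Z).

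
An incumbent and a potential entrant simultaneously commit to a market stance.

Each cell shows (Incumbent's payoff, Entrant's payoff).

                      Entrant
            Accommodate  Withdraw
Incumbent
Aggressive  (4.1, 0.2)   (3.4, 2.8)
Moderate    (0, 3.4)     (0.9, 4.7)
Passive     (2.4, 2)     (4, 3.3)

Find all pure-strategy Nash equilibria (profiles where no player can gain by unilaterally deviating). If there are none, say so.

For each strategy profile, look for a profitable unilateral deviation.
(Aggressive, Accommodate): Entrant can switch to Withdraw (0.2 → 2.8). Not NE.
(Aggressive, Withdraw): Incumbent can switch to Passive (3.4 → 4). Not NE.
(Moderate, Accommodate): Incumbent can switch to Aggressive (0 → 4.1). Not NE.
(Moderate, Withdraw): Incumbent can switch to Aggressive (0.9 → 3.4). Not NE.
(Passive, Accommodate): Incumbent can switch to Aggressive (2.4 → 4.1). Not NE.
(Passive, Withdraw): Incumbent gets 4, best alternative 3.4; Entrant gets 3.3, best alternative 2. No profitable deviation — NE.

Pure NE: (Passive, Withdraw)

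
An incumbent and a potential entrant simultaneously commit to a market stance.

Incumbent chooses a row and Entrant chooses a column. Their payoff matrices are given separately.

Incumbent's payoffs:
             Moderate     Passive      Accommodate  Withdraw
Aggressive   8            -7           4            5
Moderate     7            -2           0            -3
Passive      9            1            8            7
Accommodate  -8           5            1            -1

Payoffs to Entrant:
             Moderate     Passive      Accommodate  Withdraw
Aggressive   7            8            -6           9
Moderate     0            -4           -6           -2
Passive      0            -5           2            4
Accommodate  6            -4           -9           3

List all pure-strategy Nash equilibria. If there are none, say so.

(Aggressive, Moderate): Incumbent can switch to Passive (8 → 9). Not NE.
(Aggressive, Passive): Incumbent can switch to Moderate (-7 → -2). Not NE.
(Aggressive, Accommodate): Incumbent can switch to Passive (4 → 8). Not NE.
(Aggressive, Withdraw): Incumbent can switch to Passive (5 → 7). Not NE.
(Moderate, Moderate): Incumbent can switch to Aggressive (7 → 8). Not NE.
(Moderate, Passive): Incumbent can switch to Passive (-2 → 1). Not NE.
(Moderate, Accommodate): Incumbent can switch to Aggressive (0 → 4). Not NE.
(Moderate, Withdraw): Incumbent can switch to Aggressive (-3 → 5). Not NE.
(Passive, Moderate): Entrant can switch to Accommodate (0 → 2). Not NE.
(Passive, Passive): Incumbent can switch to Accommodate (1 → 5). Not NE.
(Passive, Accommodate): Entrant can switch to Withdraw (2 → 4). Not NE.
(Passive, Withdraw): Incumbent gets 7, best alternative 5; Entrant gets 4, best alternative 2. No profitable deviation — NE.
(Accommodate, Moderate): Incumbent can switch to Aggressive (-8 → 8). Not NE.
(The remaining 3 profiles each have a profitable deviation by the same check.)

Pure NE: (Passive, Withdraw)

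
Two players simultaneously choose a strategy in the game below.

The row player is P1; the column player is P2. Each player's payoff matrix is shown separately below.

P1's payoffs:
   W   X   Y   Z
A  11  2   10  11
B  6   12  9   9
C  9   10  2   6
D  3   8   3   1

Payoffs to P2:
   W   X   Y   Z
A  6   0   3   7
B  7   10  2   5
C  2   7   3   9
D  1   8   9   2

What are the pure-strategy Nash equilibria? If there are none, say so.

Mark each player's best response to every combination of opponents' strategies; a profile where every player is best-responding is a pure Nash equilibrium.
P1 against W: payoffs 11, 6, 9, 3 → best response A.
P1 against X: payoffs 2, 12, 10, 8 → best response B.
P1 against Y: payoffs 10, 9, 2, 3 → best response A.
P1 against Z: payoffs 11, 9, 6, 1 → best response A.
P2 against A: payoffs 6, 0, 3, 7 → best response Z.
P2 against B: payoffs 7, 10, 2, 5 → best response X.
P2 against C: payoffs 2, 7, 3, 9 → best response Z.
P2 against D: payoffs 1, 8, 9, 2 → best response Y.
Mutual best responses: (A, Z); (B, X).

(A, Z), (B, X)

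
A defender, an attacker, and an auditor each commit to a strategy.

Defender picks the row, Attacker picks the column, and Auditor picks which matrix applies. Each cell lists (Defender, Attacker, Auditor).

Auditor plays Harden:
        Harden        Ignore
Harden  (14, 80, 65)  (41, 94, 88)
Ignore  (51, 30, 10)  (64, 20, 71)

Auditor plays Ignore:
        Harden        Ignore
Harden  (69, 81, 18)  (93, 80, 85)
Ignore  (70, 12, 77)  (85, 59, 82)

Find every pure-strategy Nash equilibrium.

No pure-strategy Nash equilibrium.

Mark each player's best response to every combination of opponents' strategies; a profile where every player is best-responding is a pure Nash equilibrium.
Defender against (Harden, Harden): payoffs 14, 51 → best response Ignore.
Defender against (Harden, Ignore): payoffs 69, 70 → best response Ignore.
Defender against (Ignore, Harden): payoffs 41, 64 → best response Ignore.
Defender against (Ignore, Ignore): payoffs 93, 85 → best response Harden.
Attacker against (Harden, Harden): payoffs 80, 94 → best response Ignore.
Attacker against (Harden, Ignore): payoffs 81, 80 → best response Harden.
Attacker against (Ignore, Harden): payoffs 30, 20 → best response Harden.
Attacker against (Ignore, Ignore): payoffs 12, 59 → best response Ignore.
Auditor against (Harden, Harden): payoffs 65, 18 → best response Harden.
Auditor against (Harden, Ignore): payoffs 88, 85 → best response Harden.
Auditor against (Ignore, Harden): payoffs 10, 77 → best response Ignore.
Auditor against (Ignore, Ignore): payoffs 71, 82 → best response Ignore.
No profile is a mutual best response for all players.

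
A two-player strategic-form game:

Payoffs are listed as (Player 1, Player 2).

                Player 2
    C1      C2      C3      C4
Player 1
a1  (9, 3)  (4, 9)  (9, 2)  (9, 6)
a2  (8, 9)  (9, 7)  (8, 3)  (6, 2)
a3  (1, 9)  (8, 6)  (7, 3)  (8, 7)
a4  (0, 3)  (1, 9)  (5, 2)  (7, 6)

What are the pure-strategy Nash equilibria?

(a1, C1): Player 2 can switch to C2 (3 → 9). Not NE.
(a1, C2): Player 1 can switch to a2 (4 → 9). Not NE.
(a1, C3): Player 2 can switch to C1 (2 → 3). Not NE.
(a1, C4): Player 2 can switch to C2 (6 → 9). Not NE.
(a2, C1): Player 1 can switch to a1 (8 → 9). Not NE.
(a2, C2): Player 2 can switch to C1 (7 → 9). Not NE.
(The remaining 10 profiles each have a profitable deviation by the same check.)

none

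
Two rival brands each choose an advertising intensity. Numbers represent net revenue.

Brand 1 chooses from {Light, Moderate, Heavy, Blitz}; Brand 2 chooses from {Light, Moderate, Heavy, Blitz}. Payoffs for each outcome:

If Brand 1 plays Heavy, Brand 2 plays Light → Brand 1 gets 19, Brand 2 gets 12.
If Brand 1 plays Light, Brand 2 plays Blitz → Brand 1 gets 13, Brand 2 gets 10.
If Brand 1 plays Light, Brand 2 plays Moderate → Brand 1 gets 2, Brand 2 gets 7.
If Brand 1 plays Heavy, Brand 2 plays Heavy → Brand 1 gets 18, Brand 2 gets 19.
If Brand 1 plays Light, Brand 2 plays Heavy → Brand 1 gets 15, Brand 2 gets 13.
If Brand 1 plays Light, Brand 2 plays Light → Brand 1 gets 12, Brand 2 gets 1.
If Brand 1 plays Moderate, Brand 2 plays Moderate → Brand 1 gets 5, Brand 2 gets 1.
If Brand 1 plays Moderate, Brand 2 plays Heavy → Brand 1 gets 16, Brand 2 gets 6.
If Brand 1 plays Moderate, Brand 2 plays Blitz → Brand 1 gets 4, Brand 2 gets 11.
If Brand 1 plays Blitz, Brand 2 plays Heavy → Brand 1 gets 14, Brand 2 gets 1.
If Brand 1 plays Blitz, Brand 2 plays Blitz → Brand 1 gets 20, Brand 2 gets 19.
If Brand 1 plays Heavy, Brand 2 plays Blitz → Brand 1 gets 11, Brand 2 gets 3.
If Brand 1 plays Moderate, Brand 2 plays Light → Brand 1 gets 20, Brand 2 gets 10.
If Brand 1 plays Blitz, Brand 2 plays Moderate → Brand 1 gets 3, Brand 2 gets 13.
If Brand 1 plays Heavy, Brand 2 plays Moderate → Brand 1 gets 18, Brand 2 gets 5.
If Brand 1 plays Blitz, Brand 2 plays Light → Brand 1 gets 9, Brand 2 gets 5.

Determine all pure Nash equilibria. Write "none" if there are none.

The pure Nash equilibria are (Heavy, Heavy) and (Blitz, Blitz).

Brand 1 against Light: payoffs 12, 20, 19, 9 → best response Moderate.
Brand 1 against Moderate: payoffs 2, 5, 18, 3 → best response Heavy.
Brand 1 against Heavy: payoffs 15, 16, 18, 14 → best response Heavy.
Brand 1 against Blitz: payoffs 13, 4, 11, 20 → best response Blitz.
Brand 2 against Light: payoffs 1, 7, 13, 10 → best response Heavy.
Brand 2 against Moderate: payoffs 10, 1, 6, 11 → best response Blitz.
Brand 2 against Heavy: payoffs 12, 5, 19, 3 → best response Heavy.
Brand 2 against Blitz: payoffs 5, 13, 1, 19 → best response Blitz.
Mutual best responses: (Heavy, Heavy); (Blitz, Blitz).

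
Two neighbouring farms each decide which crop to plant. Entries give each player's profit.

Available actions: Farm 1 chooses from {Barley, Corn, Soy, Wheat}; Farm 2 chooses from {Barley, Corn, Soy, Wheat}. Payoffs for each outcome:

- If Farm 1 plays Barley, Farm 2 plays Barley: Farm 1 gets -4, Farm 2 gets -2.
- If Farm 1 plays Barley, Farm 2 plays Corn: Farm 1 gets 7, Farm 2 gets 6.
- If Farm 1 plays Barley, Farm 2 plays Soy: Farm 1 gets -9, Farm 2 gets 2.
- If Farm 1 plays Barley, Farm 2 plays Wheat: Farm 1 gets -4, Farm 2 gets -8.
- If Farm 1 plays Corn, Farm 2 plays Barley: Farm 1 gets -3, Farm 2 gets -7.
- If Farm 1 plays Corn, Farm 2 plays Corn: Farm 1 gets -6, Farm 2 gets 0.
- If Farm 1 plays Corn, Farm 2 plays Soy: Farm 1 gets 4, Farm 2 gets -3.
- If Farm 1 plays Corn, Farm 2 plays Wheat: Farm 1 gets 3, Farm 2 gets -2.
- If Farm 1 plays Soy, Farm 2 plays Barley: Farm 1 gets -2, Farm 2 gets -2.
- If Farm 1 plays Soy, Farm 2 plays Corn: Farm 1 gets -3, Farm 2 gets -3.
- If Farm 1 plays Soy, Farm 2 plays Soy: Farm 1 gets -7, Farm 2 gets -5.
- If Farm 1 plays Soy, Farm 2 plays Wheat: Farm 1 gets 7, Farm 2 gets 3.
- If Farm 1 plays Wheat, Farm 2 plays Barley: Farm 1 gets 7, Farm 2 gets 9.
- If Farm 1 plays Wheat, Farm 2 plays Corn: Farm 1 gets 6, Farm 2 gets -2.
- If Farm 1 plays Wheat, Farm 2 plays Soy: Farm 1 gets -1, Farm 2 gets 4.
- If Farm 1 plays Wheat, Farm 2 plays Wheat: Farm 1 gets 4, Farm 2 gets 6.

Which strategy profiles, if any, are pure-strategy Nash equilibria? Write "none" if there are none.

The pure Nash equilibria are (Barley, Corn), (Soy, Wheat), (Wheat, Barley).

Farm 1 against Barley: payoffs -4, -3, -2, 7 → best response Wheat.
Farm 1 against Corn: payoffs 7, -6, -3, 6 → best response Barley.
Farm 1 against Soy: payoffs -9, 4, -7, -1 → best response Corn.
Farm 1 against Wheat: payoffs -4, 3, 7, 4 → best response Soy.
Farm 2 against Barley: payoffs -2, 6, 2, -8 → best response Corn.
Farm 2 against Corn: payoffs -7, 0, -3, -2 → best response Corn.
Farm 2 against Soy: payoffs -2, -3, -5, 3 → best response Wheat.
Farm 2 against Wheat: payoffs 9, -2, 4, 6 → best response Barley.
Mutual best responses: (Barley, Corn); (Soy, Wheat); (Wheat, Barley).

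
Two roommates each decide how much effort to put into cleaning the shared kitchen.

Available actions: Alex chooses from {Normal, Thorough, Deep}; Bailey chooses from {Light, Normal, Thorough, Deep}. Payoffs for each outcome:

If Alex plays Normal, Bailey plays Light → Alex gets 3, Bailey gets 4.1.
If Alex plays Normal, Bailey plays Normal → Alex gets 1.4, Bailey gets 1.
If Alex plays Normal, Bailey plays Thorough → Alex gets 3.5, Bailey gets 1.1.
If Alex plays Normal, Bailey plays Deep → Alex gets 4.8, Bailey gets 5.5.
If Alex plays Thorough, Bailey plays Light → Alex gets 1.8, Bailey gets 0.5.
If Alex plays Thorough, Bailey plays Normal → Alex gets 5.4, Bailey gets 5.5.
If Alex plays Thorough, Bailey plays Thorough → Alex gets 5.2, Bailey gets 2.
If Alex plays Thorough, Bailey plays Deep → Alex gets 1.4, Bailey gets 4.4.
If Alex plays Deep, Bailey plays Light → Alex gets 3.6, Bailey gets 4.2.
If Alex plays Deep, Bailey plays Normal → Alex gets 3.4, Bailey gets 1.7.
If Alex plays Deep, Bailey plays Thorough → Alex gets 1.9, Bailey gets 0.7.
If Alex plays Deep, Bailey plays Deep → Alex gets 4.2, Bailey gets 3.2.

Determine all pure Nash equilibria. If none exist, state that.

The pure Nash equilibria are (Normal, Deep); (Thorough, Normal); (Deep, Light).

Alex against Light: payoffs 3, 1.8, 3.6 → best response Deep.
Alex against Normal: payoffs 1.4, 5.4, 3.4 → best response Thorough.
Alex against Thorough: payoffs 3.5, 5.2, 1.9 → best response Thorough.
Alex against Deep: payoffs 4.8, 1.4, 4.2 → best response Normal.
Bailey against Normal: payoffs 4.1, 1, 1.1, 5.5 → best response Deep.
Bailey against Thorough: payoffs 0.5, 5.5, 2, 4.4 → best response Normal.
Bailey against Deep: payoffs 4.2, 1.7, 0.7, 3.2 → best response Light.
Mutual best responses: (Normal, Deep); (Thorough, Normal); (Deep, Light).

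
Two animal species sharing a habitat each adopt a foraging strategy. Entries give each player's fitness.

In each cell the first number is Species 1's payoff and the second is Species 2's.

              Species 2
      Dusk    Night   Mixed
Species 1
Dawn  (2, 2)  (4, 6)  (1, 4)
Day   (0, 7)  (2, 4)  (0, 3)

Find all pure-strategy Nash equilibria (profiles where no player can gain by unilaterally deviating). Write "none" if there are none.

(Dawn, Dusk): Species 2 can switch to Night (2 → 6). Not NE.
(Dawn, Night): Species 1 gets 4, best alternative 2; Species 2 gets 6, best alternative 4. No profitable deviation — NE.
(Dawn, Mixed): Species 2 can switch to Night (4 → 6). Not NE.
(Day, Dusk): Species 1 can switch to Dawn (0 → 2). Not NE.
(Day, Night): Species 1 can switch to Dawn (2 → 4). Not NE.
(Day, Mixed): Species 1 can switch to Dawn (0 → 1). Not NE.

Pure NE: (Dawn, Night)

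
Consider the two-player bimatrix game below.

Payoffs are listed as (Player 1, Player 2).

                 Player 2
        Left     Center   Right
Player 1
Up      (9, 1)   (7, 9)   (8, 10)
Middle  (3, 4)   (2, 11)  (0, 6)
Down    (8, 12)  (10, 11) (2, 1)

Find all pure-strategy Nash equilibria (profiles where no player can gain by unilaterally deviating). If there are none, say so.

Player 1 against Left: payoffs 9, 3, 8 → best response Up.
Player 1 against Center: payoffs 7, 2, 10 → best response Down.
Player 1 against Right: payoffs 8, 0, 2 → best response Up.
Player 2 against Up: payoffs 1, 9, 10 → best response Right.
Player 2 against Middle: payoffs 4, 11, 6 → best response Center.
Player 2 against Down: payoffs 12, 11, 1 → best response Left.
Mutual best responses: (Up, Right).

The unique pure-strategy Nash equilibrium is (Up, Right).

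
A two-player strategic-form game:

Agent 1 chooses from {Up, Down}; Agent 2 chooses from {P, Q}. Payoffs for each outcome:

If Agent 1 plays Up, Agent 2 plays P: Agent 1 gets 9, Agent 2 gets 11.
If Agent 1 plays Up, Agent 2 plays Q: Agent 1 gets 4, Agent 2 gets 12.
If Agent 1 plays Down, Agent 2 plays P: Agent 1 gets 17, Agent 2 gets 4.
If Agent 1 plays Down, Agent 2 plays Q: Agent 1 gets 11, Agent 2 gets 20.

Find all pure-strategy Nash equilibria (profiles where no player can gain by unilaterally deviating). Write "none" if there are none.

Pure NE: (Down, Q)

Check each profile: it is a Nash equilibrium iff no player can strictly gain by switching unilaterally.
(Up, P): Agent 1 can switch to Down (9 → 17). Not NE.
(Up, Q): Agent 1 can switch to Down (4 → 11). Not NE.
(Down, P): Agent 2 can switch to Q (4 → 20). Not NE.
(Down, Q): Agent 1 gets 11, best alternative 4; Agent 2 gets 20, best alternative 4. No profitable deviation — NE.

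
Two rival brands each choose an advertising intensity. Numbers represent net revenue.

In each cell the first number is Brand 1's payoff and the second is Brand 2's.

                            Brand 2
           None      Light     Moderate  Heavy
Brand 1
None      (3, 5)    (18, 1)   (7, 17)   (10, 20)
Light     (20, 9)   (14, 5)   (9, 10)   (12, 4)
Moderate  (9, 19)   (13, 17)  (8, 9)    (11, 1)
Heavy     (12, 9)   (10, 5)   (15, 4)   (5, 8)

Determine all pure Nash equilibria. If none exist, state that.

No pure-strategy Nash equilibrium.

Brand 1 against None: payoffs 3, 20, 9, 12 → best response Light.
Brand 1 against Light: payoffs 18, 14, 13, 10 → best response None.
Brand 1 against Moderate: payoffs 7, 9, 8, 15 → best response Heavy.
Brand 1 against Heavy: payoffs 10, 12, 11, 5 → best response Light.
Brand 2 against None: payoffs 5, 1, 17, 20 → best response Heavy.
Brand 2 against Light: payoffs 9, 5, 10, 4 → best response Moderate.
Brand 2 against Moderate: payoffs 19, 17, 9, 1 → best response None.
Brand 2 against Heavy: payoffs 9, 5, 4, 8 → best response None.
No profile is a mutual best response for all players.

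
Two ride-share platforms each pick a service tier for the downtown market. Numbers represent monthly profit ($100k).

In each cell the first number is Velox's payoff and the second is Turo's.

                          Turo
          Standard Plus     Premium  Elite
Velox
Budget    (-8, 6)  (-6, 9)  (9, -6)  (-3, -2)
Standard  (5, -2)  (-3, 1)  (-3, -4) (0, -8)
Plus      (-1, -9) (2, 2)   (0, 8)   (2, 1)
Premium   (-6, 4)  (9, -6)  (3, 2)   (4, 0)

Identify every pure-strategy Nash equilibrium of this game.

Velox against Standard: payoffs -8, 5, -1, -6 → best response Standard.
Velox against Plus: payoffs -6, -3, 2, 9 → best response Premium.
Velox against Premium: payoffs 9, -3, 0, 3 → best response Budget.
Velox against Elite: payoffs -3, 0, 2, 4 → best response Premium.
Turo against Budget: payoffs 6, 9, -6, -2 → best response Plus.
Turo against Standard: payoffs -2, 1, -4, -8 → best response Plus.
Turo against Plus: payoffs -9, 2, 8, 1 → best response Premium.
Turo against Premium: payoffs 4, -6, 2, 0 → best response Standard.
No profile is a mutual best response for all players.

This game has no pure Nash equilibrium.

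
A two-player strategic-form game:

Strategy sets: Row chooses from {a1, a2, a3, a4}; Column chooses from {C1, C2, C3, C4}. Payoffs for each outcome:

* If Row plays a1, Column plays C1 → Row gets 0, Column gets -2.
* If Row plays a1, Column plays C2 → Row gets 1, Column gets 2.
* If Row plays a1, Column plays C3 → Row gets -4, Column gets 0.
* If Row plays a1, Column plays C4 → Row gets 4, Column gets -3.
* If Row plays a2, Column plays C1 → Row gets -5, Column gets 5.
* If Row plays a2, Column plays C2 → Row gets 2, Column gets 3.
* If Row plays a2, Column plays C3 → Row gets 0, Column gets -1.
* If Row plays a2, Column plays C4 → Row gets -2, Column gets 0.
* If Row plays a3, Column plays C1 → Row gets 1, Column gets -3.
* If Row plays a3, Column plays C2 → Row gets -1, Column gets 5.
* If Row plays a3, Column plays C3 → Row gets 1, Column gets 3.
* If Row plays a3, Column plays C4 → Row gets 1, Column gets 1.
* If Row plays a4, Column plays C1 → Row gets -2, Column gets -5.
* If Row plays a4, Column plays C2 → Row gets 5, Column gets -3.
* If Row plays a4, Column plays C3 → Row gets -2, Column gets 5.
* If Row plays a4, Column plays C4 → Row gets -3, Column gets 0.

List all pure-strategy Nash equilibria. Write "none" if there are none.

This game has no pure Nash equilibrium.

Check each profile: it is a Nash equilibrium iff no player can strictly gain by switching unilaterally.
(a1, C1): Row can switch to a3 (0 → 1). Not NE.
(a1, C2): Row can switch to a2 (1 → 2). Not NE.
(a1, C3): Row can switch to a2 (-4 → 0). Not NE.
(a1, C4): Column can switch to C1 (-3 → -2). Not NE.
(a2, C1): Row can switch to a1 (-5 → 0). Not NE.
(a2, C2): Row can switch to a4 (2 → 5). Not NE.
(a2, C3): Row can switch to a3 (0 → 1). Not NE.
(a2, C4): Row can switch to a1 (-2 → 4). Not NE.
(a3, C1): Column can switch to C2 (-3 → 5). Not NE.
(a3, C2): Row can switch to a1 (-1 → 1). Not NE.
(a3, C3): Column can switch to C2 (3 → 5). Not NE.
(a3, C4): Row can switch to a1 (1 → 4). Not NE.
(The remaining 4 profiles each have a profitable deviation by the same check.)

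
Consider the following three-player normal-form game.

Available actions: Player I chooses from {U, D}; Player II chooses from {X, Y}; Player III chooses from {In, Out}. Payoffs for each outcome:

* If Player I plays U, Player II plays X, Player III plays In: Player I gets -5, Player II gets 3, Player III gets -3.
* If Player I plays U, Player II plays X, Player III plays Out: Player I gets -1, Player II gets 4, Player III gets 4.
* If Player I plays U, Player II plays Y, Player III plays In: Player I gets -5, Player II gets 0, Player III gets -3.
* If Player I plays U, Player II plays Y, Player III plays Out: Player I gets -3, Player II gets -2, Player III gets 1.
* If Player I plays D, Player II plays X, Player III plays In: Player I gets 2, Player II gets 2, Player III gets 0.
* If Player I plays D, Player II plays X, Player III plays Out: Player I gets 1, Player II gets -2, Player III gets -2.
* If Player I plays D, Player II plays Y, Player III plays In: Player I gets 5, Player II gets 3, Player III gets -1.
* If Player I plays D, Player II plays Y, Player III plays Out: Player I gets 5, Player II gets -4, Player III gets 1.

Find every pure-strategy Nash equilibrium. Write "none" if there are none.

Mark each player's best response to every combination of opponents' strategies; a profile where every player is best-responding is a pure Nash equilibrium.
Player I against (X, In): payoffs -5, 2 → best response D.
Player I against (X, Out): payoffs -1, 1 → best response D.
Player I against (Y, In): payoffs -5, 5 → best response D.
Player I against (Y, Out): payoffs -3, 5 → best response D.
Player II against (U, In): payoffs 3, 0 → best response X.
Player II against (U, Out): payoffs 4, -2 → best response X.
Player II against (D, In): payoffs 2, 3 → best response Y.
Player II against (D, Out): payoffs -2, -4 → best response X.
Player III against (U, X): payoffs -3, 4 → best response Out.
Player III against (U, Y): payoffs -3, 1 → best response Out.
Player III against (D, X): payoffs 0, -2 → best response In.
Player III against (D, Y): payoffs -1, 1 → best response Out.
No profile is a mutual best response for all players.

none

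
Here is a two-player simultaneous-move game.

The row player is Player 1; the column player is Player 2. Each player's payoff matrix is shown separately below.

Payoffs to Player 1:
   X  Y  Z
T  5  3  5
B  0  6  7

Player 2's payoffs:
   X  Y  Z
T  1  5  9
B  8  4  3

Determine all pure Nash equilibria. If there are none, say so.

No pure-strategy Nash equilibrium.

Mark each player's best response to every combination of opponents' strategies; a profile where every player is best-responding is a pure Nash equilibrium.
Player 1 against X: payoffs 5, 0 → best response T.
Player 1 against Y: payoffs 3, 6 → best response B.
Player 1 against Z: payoffs 5, 7 → best response B.
Player 2 against T: payoffs 1, 5, 9 → best response Z.
Player 2 against B: payoffs 8, 4, 3 → best response X.
No profile is a mutual best response for all players.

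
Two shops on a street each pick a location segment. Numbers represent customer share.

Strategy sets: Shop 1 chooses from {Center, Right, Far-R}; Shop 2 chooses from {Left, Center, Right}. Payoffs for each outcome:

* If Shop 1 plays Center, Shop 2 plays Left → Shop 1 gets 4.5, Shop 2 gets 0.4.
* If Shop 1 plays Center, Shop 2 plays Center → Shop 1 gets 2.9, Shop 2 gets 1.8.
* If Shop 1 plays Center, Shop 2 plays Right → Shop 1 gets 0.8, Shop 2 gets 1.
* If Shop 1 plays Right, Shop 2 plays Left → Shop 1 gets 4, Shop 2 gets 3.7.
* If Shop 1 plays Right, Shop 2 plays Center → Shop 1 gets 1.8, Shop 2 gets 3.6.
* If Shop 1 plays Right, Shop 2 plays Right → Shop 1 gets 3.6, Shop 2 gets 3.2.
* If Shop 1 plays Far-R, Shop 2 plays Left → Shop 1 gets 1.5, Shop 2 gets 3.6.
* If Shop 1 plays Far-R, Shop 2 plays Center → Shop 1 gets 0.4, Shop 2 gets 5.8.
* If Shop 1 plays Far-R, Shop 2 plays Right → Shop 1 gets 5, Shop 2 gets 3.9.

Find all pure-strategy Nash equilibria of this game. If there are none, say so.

Shop 1 against Left: payoffs 4.5, 4, 1.5 → best response Center.
Shop 1 against Center: payoffs 2.9, 1.8, 0.4 → best response Center.
Shop 1 against Right: payoffs 0.8, 3.6, 5 → best response Far-R.
Shop 2 against Center: payoffs 0.4, 1.8, 1 → best response Center.
Shop 2 against Right: payoffs 3.7, 3.6, 3.2 → best response Left.
Shop 2 against Far-R: payoffs 3.6, 5.8, 3.9 → best response Center.
Mutual best responses: (Center, Center).

(Center, Center)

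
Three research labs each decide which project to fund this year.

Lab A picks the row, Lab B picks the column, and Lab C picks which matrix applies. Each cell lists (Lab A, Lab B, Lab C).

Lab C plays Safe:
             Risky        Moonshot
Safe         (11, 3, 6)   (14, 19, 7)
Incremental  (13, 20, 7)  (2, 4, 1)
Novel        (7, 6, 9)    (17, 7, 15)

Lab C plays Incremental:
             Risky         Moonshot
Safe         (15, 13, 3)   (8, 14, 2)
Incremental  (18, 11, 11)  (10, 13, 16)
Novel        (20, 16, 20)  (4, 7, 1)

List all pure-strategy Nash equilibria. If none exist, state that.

(Incremental, Moonshot, Incremental); (Novel, Risky, Incremental); (Novel, Moonshot, Safe)

(Safe, Risky, Safe): Lab A can switch to Incremental (11 → 13). Not NE.
(Safe, Risky, Incremental): Lab A can switch to Incremental (15 → 18). Not NE.
(Safe, Moonshot, Safe): Lab A can switch to Novel (14 → 17). Not NE.
(Safe, Moonshot, Incremental): Lab A can switch to Incremental (8 → 10). Not NE.
(Incremental, Risky, Safe): Lab C can switch to Incremental (7 → 11). Not NE.
(Incremental, Risky, Incremental): Lab A can switch to Novel (18 → 20). Not NE.
(Incremental, Moonshot, Safe): Lab A can switch to Safe (2 → 14). Not NE.
(Incremental, Moonshot, Incremental): Lab A gets 10, best alternative 8; Lab B gets 13, best alternative 11; Lab C gets 16, best alternative 1. No profitable deviation — NE.
(Novel, Risky, Safe): Lab A can switch to Safe (7 → 11). Not NE.
(Novel, Risky, Incremental): Lab A gets 20, best alternative 18; Lab B gets 16, best alternative 7; Lab C gets 20, best alternative 9. No profitable deviation — NE.
(Novel, Moonshot, Safe): Lab A gets 17, best alternative 14; Lab B gets 7, best alternative 6; Lab C gets 15, best alternative 1. No profitable deviation — NE.
(Novel, Moonshot, Incremental): Lab A can switch to Safe (4 → 8). Not NE.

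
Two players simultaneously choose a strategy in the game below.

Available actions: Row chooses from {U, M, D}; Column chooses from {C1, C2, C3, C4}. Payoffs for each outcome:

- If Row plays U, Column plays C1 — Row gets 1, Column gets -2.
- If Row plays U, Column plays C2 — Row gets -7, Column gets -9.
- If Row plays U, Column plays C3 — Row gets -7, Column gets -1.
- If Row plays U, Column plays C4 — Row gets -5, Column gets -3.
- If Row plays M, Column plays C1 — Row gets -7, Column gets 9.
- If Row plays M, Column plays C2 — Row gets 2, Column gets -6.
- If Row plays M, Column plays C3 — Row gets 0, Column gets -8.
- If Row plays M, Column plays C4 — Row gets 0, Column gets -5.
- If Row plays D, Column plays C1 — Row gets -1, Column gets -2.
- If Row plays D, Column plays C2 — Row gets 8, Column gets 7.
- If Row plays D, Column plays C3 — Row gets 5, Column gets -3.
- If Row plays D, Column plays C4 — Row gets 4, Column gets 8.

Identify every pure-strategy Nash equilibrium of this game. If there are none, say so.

Pure NE: (D, C4)

(U, C1): Column can switch to C3 (-2 → -1). Not NE.
(U, C2): Row can switch to M (-7 → 2). Not NE.
(U, C3): Row can switch to M (-7 → 0). Not NE.
(U, C4): Row can switch to M (-5 → 0). Not NE.
(M, C1): Row can switch to U (-7 → 1). Not NE.
(M, C2): Row can switch to D (2 → 8). Not NE.
(M, C3): Row can switch to D (0 → 5). Not NE.
(M, C4): Row can switch to D (0 → 4). Not NE.
(D, C1): Row can switch to U (-1 → 1). Not NE.
(D, C2): Column can switch to C4 (7 → 8). Not NE.
(D, C4): Row gets 4, best alternative 0; Column gets 8, best alternative 7. No profitable deviation — NE.
(The remaining 1 profile has a profitable deviation by the same check.)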